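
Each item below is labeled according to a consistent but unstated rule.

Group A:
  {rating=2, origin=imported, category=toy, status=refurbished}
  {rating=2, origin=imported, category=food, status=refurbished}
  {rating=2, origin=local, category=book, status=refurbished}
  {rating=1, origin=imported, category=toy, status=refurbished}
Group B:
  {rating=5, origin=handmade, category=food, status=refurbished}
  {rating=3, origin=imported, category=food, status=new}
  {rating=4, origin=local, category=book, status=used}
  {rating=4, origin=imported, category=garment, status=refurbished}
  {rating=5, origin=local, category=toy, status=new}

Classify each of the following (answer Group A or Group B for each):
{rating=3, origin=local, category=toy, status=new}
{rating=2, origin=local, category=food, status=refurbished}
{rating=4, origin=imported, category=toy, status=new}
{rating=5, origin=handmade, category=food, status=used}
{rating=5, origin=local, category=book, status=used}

Group B, Group A, Group B, Group B, Group B

The rule appears to be: rating ≤ 2.
{rating=3, origin=local, category=toy, status=new} → rating = 3 → Group B.
{rating=2, origin=local, category=food, status=refurbished} → rating = 2 → Group A.
{rating=4, origin=imported, category=toy, status=new} → rating = 4 → Group B.
{rating=5, origin=handmade, category=food, status=used} → rating = 5 → Group B.
{rating=5, origin=local, category=book, status=used} → rating = 5 → Group B.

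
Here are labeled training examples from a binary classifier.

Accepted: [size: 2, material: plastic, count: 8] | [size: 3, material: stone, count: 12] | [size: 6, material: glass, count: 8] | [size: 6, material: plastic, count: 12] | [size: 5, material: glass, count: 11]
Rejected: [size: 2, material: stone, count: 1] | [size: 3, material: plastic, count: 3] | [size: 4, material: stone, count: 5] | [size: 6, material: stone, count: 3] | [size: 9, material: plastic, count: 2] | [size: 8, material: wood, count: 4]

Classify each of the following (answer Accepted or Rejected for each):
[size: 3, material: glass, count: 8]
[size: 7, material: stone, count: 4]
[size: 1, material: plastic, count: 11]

All 'Accepted' examples share one property — count ≥ 8 — and every 'Rejected' example lacks it.
[size: 3, material: glass, count: 8] — count = 8, hence Accepted.
[size: 7, material: stone, count: 4] — count = 4, hence Rejected.
[size: 1, material: plastic, count: 11] — count = 11, hence Accepted.

Accepted, Rejected, Accepted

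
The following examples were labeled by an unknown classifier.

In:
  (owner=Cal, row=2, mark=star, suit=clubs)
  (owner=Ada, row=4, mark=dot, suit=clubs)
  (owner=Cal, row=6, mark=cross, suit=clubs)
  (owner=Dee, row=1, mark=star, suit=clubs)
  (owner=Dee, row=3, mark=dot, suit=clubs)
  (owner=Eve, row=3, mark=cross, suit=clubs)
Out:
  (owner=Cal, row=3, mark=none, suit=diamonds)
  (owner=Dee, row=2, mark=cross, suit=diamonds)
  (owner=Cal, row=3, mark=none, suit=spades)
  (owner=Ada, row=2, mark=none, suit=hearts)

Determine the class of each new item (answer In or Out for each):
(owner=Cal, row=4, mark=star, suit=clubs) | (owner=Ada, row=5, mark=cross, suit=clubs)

In, In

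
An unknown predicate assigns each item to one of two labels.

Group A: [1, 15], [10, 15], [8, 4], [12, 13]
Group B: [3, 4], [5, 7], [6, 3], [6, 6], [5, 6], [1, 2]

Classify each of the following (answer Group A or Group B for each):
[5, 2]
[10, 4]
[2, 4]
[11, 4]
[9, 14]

The simplest hypothesis consistent with all the labels is: max ≥ 8.
[5, 2]: max 5, fails the rule → Group B. [10, 4]: max 10, passes → Group A. [2, 4]: max 4, fails the rule → Group B. [11, 4]: max 11, passes → Group A. [9, 14]: max 14, passes → Group A.

Group B, Group A, Group B, Group A, Group A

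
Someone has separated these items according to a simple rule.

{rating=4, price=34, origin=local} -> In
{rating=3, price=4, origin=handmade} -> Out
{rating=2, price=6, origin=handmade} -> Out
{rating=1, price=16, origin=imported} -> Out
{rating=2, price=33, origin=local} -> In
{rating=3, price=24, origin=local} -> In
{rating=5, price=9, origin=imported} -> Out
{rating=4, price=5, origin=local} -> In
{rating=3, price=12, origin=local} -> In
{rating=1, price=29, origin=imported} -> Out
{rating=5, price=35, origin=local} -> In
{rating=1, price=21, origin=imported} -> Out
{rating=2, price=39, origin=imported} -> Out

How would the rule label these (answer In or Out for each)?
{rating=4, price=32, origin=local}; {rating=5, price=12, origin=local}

In, In

A rule that fits every label: origin is local — true of each 'In' example, false of each 'Out' one.
{rating=4, price=32, origin=local}: origin is local — has this property, so In. {rating=5, price=12, origin=local}: origin is local — has this property, so In.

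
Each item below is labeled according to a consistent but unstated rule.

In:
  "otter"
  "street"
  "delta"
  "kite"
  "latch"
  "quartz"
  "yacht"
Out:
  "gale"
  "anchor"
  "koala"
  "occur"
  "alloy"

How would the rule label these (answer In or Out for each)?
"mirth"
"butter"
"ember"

The pattern is that an item is 'In' exactly when: contains 't'.
"mirth" — has 't', hence In. "butter" — has 't', hence In. "ember" — no 't', hence Out.

In, In, Out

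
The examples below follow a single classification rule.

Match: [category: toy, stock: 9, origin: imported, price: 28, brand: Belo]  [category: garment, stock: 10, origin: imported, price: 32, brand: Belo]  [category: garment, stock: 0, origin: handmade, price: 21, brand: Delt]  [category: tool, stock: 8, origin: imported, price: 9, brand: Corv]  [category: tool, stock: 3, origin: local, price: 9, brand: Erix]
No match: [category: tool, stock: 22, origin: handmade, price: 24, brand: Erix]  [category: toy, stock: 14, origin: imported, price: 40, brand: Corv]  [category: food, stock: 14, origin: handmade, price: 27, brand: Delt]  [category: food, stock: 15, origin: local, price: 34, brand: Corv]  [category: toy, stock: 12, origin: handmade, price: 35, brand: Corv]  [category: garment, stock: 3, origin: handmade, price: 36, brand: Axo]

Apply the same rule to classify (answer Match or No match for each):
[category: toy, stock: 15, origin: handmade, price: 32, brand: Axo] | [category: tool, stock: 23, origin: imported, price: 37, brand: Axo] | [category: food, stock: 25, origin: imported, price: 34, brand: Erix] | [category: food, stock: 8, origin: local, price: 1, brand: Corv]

No match, No match, No match, Match

A rule that fits every label: price ≤ 32 AND stock ≤ 10 — true of each 'Match' example, false of each 'No match' one.
[category: toy, stock: 15, origin: handmade, price: 32, brand: Axo]: price = 32, stock = 15, fails the rule → No match. [category: tool, stock: 23, origin: imported, price: 37, brand: Axo]: price = 37, stock = 23, fails the rule → No match. [category: food, stock: 25, origin: imported, price: 34, brand: Erix]: price = 34, stock = 25, fails the rule → No match. [category: food, stock: 8, origin: local, price: 1, brand: Corv]: price = 1, stock = 8, checks out → Match.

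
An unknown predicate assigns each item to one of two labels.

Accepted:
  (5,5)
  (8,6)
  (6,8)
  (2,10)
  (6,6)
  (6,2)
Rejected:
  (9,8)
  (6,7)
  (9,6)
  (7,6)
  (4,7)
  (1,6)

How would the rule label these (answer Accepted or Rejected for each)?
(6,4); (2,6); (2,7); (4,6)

Accepted, Accepted, Rejected, Accepted

A rule that fits every label: sum is even — true of each 'Accepted' example, false of each 'Rejected' one.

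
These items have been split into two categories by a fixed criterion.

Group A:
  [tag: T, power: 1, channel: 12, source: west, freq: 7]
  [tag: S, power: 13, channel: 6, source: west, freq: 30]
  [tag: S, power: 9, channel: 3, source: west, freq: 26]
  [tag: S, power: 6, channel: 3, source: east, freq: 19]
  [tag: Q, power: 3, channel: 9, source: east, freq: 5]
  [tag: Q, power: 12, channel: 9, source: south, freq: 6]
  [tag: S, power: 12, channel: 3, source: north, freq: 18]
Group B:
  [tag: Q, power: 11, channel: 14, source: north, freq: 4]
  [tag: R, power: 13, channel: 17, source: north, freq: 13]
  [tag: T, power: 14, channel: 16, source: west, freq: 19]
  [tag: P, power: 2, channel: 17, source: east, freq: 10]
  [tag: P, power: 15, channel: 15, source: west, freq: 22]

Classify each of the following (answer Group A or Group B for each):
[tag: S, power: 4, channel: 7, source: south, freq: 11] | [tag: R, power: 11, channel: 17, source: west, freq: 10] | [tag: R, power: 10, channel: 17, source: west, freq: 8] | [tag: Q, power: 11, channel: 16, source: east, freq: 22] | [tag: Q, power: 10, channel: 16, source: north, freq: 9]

Every 'Group A' example satisfies: channel ≤ 12. None of the 'Group B' examples do.

Group A, Group B, Group B, Group B, Group B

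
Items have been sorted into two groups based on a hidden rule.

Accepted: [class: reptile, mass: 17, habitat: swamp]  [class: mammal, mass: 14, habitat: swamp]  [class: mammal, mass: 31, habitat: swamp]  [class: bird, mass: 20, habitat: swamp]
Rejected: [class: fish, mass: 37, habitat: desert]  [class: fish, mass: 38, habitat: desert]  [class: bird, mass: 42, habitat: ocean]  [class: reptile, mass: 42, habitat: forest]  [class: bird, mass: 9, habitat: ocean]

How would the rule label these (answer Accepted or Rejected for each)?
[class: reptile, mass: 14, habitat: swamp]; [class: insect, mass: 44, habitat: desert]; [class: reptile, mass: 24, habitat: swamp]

The pattern is that an item is 'Accepted' exactly when: habitat is swamp.
[class: reptile, mass: 14, habitat: swamp]: habitat is swamp, has this property → Accepted. [class: insect, mass: 44, habitat: desert]: habitat is desert, does not satisfy this → Rejected. [class: reptile, mass: 24, habitat: swamp]: habitat is swamp, has this property → Accepted.

Accepted, Rejected, Accepted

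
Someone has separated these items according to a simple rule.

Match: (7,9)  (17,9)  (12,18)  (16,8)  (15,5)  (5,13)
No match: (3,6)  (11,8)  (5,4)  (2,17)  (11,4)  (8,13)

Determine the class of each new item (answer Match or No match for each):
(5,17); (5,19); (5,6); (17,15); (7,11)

Looking at the examples, the only property every 'Match' case has and every 'No match' case lacks is: sum is even.
(5,17): 5+17 = 22, satisfies this → Match.
(5,19): 5+19 = 24, satisfies this → Match.
(5,6): 5+6 = 11, doesn't qualify → No match.
(17,15): 17+15 = 32, satisfies this → Match.
(7,11): 7+11 = 18, satisfies this → Match.

Match, Match, No match, Match, Match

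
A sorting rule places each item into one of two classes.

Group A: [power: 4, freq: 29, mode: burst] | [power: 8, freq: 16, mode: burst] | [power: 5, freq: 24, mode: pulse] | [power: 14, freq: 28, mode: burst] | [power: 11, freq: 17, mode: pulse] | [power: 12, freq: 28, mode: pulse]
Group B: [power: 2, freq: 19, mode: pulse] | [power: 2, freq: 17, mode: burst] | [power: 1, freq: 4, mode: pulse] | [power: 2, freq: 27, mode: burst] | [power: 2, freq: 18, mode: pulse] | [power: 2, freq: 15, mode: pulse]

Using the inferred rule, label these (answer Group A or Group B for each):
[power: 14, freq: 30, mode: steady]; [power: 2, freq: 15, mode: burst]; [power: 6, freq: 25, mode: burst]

All 'Group A' examples share one property — power ≥ 4 — and every 'Group B' example lacks it.

Group A, Group B, Group A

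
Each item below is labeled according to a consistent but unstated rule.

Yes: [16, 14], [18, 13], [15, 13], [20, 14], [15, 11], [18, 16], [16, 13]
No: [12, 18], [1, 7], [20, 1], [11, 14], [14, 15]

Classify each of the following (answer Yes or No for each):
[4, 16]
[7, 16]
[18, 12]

No, No, Yes

Rule: first > second AND sum ≥ 25. This holds for each 'Yes' example and fails for each 'No' one.
[4, 16]: 4 < 16, 4+16 = 20 — does not fit, so No.
[7, 16]: 7 < 16, 7+16 = 23 — does not fit, so No.
[18, 12]: 18 > 12, 18+12 = 30 — matches, so Yes.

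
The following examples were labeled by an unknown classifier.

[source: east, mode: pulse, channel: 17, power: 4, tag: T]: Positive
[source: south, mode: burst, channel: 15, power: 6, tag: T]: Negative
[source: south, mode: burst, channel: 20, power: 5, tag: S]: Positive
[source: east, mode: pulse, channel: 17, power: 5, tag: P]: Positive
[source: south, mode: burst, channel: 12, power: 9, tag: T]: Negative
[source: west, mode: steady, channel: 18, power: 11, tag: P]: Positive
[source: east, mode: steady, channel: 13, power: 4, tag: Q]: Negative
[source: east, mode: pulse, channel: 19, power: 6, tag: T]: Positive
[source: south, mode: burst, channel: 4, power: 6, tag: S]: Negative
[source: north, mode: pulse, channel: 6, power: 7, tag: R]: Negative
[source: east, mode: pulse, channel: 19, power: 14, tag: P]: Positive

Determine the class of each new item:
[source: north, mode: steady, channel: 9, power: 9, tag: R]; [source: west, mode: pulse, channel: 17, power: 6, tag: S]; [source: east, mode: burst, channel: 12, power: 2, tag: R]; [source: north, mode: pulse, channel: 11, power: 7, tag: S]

The simplest hypothesis consistent with all the labels is: channel ≥ 17.
[source: north, mode: steady, channel: 9, power: 9, tag: R] → channel = 9 → Negative. [source: west, mode: pulse, channel: 17, power: 6, tag: S] → channel = 17 → Positive. [source: east, mode: burst, channel: 12, power: 2, tag: R] → channel = 12 → Negative. [source: north, mode: pulse, channel: 11, power: 7, tag: S] → channel = 11 → Negative.

Negative, Positive, Negative, Negative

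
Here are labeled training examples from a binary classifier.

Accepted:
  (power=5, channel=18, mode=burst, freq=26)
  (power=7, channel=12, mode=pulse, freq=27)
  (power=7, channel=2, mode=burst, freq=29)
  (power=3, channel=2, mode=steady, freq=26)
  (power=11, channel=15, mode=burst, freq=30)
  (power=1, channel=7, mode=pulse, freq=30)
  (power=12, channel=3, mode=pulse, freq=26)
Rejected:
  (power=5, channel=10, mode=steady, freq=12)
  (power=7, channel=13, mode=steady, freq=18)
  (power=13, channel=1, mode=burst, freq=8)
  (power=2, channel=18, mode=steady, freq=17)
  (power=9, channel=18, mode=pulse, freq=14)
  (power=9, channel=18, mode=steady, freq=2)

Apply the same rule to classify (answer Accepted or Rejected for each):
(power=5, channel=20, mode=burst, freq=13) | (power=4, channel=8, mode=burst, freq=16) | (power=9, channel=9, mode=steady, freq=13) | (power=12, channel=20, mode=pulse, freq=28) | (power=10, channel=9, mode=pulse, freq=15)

Rejected, Rejected, Rejected, Accepted, Rejected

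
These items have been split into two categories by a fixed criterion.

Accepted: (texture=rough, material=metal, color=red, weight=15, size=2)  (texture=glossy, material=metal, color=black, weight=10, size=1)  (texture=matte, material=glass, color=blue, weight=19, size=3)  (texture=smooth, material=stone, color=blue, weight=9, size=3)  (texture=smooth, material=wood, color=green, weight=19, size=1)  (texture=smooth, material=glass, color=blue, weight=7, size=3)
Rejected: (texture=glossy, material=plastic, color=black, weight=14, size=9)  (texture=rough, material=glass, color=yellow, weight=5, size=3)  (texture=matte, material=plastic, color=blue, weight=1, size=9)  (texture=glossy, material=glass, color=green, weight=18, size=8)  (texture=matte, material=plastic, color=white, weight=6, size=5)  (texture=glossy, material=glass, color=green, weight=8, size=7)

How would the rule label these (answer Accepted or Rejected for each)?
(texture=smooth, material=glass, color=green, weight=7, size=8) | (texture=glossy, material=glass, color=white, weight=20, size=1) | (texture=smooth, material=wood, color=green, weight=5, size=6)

Rejected, Accepted, Rejected

The common property of the 'Accepted' items is: weight ≥ 6 AND size ≤ 3. No 'Rejected' item has it.
(texture=smooth, material=glass, color=green, weight=7, size=8) — weight = 7, size = 8, hence Rejected. (texture=glossy, material=glass, color=white, weight=20, size=1) — weight = 20, size = 1, hence Accepted. (texture=smooth, material=wood, color=green, weight=5, size=6) — weight = 5, size = 6, hence Rejected.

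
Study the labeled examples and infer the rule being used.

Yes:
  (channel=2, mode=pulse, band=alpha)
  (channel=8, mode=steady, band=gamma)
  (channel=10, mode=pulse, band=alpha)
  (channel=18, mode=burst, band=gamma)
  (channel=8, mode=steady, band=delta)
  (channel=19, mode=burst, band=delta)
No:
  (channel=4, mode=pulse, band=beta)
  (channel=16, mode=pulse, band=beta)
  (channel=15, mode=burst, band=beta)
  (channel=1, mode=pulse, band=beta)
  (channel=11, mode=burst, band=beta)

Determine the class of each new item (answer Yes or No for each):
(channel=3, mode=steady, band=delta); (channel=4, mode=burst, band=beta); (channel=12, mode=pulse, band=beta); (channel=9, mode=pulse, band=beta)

Yes, No, No, No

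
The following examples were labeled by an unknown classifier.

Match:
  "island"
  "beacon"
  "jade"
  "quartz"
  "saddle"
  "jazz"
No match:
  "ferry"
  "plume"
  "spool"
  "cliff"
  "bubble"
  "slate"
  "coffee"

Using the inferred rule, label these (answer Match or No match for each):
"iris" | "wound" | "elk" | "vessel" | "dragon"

Every 'Match' example satisfies: even length AND contains 'a'. None of the 'No match' examples do.
"iris": No match (length 4, no 'a').
"wound": No match (length 5, no 'a').
"elk": No match (length 3, no 'a').
"vessel": No match (length 6, no 'a').
"dragon": Match (length 6, has 'a').

No match, No match, No match, No match, Match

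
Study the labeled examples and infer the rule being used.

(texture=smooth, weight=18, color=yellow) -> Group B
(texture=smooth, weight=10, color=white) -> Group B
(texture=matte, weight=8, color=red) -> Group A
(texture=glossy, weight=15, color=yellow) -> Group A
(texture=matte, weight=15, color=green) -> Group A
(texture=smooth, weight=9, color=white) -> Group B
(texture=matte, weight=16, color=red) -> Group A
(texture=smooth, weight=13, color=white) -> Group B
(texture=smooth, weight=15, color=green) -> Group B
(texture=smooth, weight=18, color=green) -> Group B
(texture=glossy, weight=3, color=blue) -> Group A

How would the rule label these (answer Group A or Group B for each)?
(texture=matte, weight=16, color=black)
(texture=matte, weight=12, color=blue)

A rule that fits every label: texture is not smooth — true of each 'Group A' example, false of each 'Group B' one.

Group A, Group A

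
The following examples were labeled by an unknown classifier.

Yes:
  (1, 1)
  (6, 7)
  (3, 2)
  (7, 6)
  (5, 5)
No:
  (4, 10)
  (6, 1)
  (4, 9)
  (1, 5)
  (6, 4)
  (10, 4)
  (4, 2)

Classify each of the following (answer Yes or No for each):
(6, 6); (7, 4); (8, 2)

The pattern is that an item is 'Yes' exactly when: |first − second| ≤ 1.
(6, 6): |6−6| = 0, matches → Yes.
(7, 4): |7−4| = 3, doesn't match → No.
(8, 2): |8−2| = 6, doesn't match → No.

Yes, No, No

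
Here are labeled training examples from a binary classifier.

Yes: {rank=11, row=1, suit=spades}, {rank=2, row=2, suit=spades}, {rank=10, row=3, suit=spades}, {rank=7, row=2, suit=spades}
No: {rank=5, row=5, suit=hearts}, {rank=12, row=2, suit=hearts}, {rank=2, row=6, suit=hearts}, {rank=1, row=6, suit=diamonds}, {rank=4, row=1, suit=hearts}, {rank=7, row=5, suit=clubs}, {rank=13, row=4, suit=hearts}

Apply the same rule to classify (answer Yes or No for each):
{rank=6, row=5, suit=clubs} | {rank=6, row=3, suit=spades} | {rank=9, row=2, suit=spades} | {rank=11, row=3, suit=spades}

A rule that fits every label: suit is spades — true of each 'Yes' example, false of each 'No' one.

No, Yes, Yes, Yes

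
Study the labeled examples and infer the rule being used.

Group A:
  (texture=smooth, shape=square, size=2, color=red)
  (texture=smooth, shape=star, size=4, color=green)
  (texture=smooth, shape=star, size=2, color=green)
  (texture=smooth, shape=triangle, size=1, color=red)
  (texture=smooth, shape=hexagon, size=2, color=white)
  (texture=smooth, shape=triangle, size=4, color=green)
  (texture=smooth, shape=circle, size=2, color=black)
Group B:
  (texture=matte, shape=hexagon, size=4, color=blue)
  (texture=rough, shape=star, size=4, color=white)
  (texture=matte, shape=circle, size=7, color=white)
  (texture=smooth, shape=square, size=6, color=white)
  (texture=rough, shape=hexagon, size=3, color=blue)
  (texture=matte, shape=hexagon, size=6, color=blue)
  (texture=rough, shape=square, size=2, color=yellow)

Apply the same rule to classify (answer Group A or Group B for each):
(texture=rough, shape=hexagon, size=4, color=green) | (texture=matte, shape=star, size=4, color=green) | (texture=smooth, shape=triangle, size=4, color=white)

Group B, Group B, Group A

The distinguishing property — texture is smooth AND size ≤ 4 — holds for all the 'Group A' cases and none of the 'Group B' cases.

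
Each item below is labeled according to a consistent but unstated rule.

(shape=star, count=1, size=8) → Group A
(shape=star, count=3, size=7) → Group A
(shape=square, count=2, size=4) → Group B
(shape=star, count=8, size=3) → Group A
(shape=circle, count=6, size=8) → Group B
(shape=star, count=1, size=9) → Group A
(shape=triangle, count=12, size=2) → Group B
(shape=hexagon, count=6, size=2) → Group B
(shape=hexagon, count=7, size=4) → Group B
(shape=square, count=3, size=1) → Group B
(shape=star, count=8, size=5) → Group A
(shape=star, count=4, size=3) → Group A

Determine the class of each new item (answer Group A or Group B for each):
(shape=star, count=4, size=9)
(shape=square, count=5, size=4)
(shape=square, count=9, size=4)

Group A, Group B, Group B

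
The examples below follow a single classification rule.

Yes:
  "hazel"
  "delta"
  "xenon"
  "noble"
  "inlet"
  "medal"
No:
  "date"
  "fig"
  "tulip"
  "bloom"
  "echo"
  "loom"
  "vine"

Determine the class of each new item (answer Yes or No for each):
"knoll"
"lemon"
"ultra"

The common property of the 'Yes' items is: odd length AND contains 'e'. No 'No' item has it.
No: "knoll", since length 5, no 'e'.
Yes: "lemon", since length 5, has 'e'.
No: "ultra", since length 5, no 'e'.

No, Yes, No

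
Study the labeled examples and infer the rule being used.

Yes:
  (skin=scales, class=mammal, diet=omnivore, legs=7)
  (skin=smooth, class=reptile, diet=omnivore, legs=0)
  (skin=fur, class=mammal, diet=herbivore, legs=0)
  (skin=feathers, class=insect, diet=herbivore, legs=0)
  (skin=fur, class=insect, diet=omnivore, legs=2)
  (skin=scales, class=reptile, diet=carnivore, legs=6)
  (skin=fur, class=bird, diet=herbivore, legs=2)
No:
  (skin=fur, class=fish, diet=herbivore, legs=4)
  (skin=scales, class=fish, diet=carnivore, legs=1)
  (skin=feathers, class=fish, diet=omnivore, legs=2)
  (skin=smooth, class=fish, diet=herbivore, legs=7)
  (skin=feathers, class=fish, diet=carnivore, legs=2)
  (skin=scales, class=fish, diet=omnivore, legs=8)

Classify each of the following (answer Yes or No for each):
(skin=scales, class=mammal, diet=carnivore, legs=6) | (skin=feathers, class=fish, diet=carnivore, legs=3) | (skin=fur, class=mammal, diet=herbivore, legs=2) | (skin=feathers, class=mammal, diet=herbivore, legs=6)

Yes, No, Yes, Yes

A rule that fits every label: class is not fish — true of each 'Yes' example, false of each 'No' one.
Yes: (skin=scales, class=mammal, diet=carnivore, legs=6), since class is mammal. No: (skin=feathers, class=fish, diet=carnivore, legs=3), since class is fish. Yes: (skin=fur, class=mammal, diet=herbivore, legs=2), since class is mammal. Yes: (skin=feathers, class=mammal, diet=herbivore, legs=6), since class is mammal.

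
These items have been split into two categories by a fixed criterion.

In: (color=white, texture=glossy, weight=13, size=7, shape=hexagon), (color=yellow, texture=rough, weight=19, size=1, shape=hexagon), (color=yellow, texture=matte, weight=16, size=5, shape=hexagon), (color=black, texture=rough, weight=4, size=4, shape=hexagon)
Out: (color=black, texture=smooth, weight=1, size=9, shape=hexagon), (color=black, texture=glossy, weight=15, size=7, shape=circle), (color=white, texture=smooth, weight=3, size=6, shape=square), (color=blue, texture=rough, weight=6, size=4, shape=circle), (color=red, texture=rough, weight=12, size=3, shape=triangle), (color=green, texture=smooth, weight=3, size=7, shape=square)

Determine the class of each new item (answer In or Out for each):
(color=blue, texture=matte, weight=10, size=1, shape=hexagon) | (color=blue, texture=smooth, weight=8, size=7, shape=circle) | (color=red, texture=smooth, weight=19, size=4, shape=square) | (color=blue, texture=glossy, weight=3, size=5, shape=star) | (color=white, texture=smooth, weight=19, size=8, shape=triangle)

A rule that fits every label: shape is hexagon AND size ≤ 7 — true of each 'In' example, false of each 'Out' one.
(color=blue, texture=matte, weight=10, size=1, shape=hexagon): shape is hexagon, size = 1 — qualifies, so In.
(color=blue, texture=smooth, weight=8, size=7, shape=circle): shape is circle, size = 7 — doesn't match, so Out.
(color=red, texture=smooth, weight=19, size=4, shape=square): shape is square, size = 4 — doesn't match, so Out.
(color=blue, texture=glossy, weight=3, size=5, shape=star): shape is star, size = 5 — doesn't match, so Out.
(color=white, texture=smooth, weight=19, size=8, shape=triangle): shape is triangle, size = 8 — doesn't match, so Out.

In, Out, Out, Out, Out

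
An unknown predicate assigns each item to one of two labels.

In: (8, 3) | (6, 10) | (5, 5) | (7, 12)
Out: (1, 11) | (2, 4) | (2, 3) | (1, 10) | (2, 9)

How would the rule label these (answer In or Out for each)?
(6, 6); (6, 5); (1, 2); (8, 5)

In, In, Out, In

'In' ⟺ first ≥ 3.
(6, 6): first 6, meets the rule → In.
(6, 5): first 6, meets the rule → In.
(1, 2): first 1, fails the rule → Out.
(8, 5): first 8, meets the rule → In.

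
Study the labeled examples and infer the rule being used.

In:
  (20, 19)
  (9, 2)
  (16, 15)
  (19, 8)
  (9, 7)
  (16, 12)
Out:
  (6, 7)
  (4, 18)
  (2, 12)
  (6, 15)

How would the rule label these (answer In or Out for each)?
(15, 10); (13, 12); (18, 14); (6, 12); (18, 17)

In, In, In, Out, In

The classifier is using: first > second.
(15, 10) → 15 > 10 → In.
(13, 12) → 13 > 12 → In.
(18, 14) → 18 > 14 → In.
(6, 12) → 6 < 12 → Out.
(18, 17) → 18 > 17 → In.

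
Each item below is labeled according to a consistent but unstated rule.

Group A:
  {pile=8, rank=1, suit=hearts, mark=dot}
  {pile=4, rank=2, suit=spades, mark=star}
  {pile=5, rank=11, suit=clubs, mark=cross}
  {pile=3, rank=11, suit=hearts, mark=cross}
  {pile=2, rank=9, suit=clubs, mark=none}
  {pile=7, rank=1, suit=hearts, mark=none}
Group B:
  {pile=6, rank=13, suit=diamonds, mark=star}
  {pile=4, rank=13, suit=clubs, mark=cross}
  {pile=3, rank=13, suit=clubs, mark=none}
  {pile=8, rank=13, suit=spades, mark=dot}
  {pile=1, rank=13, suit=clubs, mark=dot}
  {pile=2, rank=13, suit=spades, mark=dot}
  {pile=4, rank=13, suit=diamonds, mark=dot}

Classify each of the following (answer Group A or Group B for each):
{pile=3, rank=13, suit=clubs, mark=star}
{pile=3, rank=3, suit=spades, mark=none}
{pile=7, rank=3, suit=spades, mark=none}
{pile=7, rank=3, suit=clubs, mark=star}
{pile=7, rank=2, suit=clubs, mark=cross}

The classifier is using: rank ≤ 11.

Group B, Group A, Group A, Group A, Group A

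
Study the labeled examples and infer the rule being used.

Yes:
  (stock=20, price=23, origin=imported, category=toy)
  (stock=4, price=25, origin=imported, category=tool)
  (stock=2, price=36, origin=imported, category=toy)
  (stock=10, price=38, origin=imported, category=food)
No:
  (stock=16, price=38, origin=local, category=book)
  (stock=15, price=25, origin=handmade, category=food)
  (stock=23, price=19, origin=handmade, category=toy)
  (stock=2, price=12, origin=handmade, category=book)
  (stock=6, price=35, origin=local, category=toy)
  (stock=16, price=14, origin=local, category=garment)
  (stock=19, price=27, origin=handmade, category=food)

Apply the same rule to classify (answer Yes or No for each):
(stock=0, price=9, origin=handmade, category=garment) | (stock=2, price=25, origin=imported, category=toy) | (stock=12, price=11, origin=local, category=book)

Checking candidate rules against both groups, what survives is: origin is imported.
(stock=0, price=9, origin=handmade, category=garment): No (origin is handmade).
(stock=2, price=25, origin=imported, category=toy): Yes (origin is imported).
(stock=12, price=11, origin=local, category=book): No (origin is local).

No, Yes, No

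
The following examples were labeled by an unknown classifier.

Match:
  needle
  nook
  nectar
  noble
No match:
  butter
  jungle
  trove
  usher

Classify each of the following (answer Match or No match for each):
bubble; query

Rule: starts with 'n'. This holds for each 'Match' example and fails for each 'No match' one.

No match, No match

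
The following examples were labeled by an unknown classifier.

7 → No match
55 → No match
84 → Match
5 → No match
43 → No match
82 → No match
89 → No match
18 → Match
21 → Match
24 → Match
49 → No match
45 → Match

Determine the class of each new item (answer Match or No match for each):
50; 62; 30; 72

The classifier is using: multiple of 3.
50: No match (50 = 3·16 + 2).
62: No match (62 = 3·20 + 2).
30: Match (30 = 3·10).
72: Match (72 = 3·24).

No match, No match, Match, Match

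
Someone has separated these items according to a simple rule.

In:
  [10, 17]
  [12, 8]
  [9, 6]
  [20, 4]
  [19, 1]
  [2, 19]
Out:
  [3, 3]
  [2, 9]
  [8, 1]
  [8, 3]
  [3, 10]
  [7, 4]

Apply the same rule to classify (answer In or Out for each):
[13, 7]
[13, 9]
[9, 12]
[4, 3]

In, In, In, Out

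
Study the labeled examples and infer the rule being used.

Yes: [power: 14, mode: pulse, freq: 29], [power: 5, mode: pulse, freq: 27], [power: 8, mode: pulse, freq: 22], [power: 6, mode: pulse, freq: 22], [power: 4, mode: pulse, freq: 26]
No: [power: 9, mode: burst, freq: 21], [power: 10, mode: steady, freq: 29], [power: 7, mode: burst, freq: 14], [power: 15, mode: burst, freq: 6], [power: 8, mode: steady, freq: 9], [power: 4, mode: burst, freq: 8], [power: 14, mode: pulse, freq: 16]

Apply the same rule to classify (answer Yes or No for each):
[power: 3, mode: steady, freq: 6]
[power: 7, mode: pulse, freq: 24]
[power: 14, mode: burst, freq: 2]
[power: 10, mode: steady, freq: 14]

No, Yes, No, No

All 'Yes' examples share one property — mode is pulse AND freq ≥ 21 — and every 'No' example lacks it.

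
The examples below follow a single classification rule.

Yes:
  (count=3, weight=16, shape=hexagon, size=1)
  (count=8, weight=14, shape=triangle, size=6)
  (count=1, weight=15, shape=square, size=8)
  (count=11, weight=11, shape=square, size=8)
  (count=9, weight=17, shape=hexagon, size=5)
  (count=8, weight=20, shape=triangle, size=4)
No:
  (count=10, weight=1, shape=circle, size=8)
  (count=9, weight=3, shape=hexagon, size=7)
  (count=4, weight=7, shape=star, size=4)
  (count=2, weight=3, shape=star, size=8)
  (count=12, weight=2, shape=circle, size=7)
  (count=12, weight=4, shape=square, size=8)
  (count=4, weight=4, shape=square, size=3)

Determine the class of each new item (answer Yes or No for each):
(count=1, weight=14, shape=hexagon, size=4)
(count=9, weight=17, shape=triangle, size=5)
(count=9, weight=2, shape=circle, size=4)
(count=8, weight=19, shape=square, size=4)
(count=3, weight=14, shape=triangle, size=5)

Yes, Yes, No, Yes, Yes

The rule appears to be: weight ≥ 11.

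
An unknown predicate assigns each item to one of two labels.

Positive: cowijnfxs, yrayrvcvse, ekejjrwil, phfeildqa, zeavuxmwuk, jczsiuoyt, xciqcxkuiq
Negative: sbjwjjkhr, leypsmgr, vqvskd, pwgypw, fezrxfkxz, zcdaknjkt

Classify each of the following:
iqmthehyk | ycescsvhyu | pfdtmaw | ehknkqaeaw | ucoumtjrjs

The common property of the 'Positive' items is: has ≥ 2 vowels. No 'Negative' item has it.
iqmthehyk: 2 vowels — meets the rule, so Positive.
ycescsvhyu: 2 vowels — meets the rule, so Positive.
pfdtmaw: 1 vowel — does not satisfy this, so Negative.
ehknkqaeaw: 4 vowels — meets the rule, so Positive.
ucoumtjrjs: 3 vowels — meets the rule, so Positive.

Positive, Positive, Negative, Positive, Positive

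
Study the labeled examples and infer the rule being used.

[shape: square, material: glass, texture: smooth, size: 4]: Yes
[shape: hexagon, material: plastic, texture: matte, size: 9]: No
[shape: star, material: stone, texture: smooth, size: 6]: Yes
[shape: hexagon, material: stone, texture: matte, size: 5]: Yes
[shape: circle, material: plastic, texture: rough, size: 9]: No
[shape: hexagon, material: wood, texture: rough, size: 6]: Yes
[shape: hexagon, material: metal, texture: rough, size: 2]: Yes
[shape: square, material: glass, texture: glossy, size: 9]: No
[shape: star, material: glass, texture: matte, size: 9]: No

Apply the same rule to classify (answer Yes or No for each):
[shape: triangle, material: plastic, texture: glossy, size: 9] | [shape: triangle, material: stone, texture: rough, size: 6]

Rule: size ≤ 6. This holds for each 'Yes' example and fails for each 'No' one.
[shape: triangle, material: plastic, texture: glossy, size: 9]: size = 9, fails the rule → No.
[shape: triangle, material: stone, texture: rough, size: 6]: size = 6, fits → Yes.

No, Yes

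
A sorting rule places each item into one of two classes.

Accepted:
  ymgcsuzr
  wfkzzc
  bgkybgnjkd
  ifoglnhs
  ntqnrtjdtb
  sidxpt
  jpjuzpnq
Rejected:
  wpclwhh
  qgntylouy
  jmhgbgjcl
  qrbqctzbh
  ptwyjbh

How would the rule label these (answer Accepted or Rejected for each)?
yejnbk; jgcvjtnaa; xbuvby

The common property of the 'Accepted' items is: even length. No 'Rejected' item has it.
Accepted: yejnbk, since length 6. Rejected: jgcvjtnaa, since length 9. Accepted: xbuvby, since length 6.

Accepted, Rejected, Accepted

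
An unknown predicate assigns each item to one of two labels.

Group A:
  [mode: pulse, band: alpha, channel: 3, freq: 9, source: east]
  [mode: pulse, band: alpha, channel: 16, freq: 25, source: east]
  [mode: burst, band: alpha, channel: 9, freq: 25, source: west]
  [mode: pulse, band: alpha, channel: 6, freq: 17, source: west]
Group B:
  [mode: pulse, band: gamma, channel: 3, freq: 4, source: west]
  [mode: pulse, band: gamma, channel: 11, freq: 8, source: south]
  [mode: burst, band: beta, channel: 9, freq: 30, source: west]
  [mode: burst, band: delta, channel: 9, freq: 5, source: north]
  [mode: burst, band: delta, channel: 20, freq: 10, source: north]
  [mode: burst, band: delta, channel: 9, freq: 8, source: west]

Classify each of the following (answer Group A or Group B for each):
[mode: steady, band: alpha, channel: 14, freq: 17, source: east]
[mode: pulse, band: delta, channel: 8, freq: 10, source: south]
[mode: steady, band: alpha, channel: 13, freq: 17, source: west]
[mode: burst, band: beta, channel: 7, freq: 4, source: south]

The rule appears to be: band is alpha.
[mode: steady, band: alpha, channel: 14, freq: 17, source: east] — band is alpha, hence Group A. [mode: pulse, band: delta, channel: 8, freq: 10, source: south] — band is delta, hence Group B. [mode: steady, band: alpha, channel: 13, freq: 17, source: west] — band is alpha, hence Group A. [mode: burst, band: beta, channel: 7, freq: 4, source: south] — band is beta, hence Group B.

Group A, Group B, Group A, Group B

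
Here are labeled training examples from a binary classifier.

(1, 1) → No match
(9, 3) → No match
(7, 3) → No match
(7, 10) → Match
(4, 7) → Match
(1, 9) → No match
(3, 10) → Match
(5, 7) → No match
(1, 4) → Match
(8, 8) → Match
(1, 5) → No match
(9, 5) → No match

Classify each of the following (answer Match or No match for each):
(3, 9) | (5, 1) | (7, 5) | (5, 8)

No match, No match, No match, Match

All 'Match' examples share one property — product is even — and every 'No match' example lacks it.
(3, 9) → 3·9 = 27 → No match. (5, 1) → 5·1 = 5 → No match. (7, 5) → 7·5 = 35 → No match. (5, 8) → 5·8 = 40 → Match.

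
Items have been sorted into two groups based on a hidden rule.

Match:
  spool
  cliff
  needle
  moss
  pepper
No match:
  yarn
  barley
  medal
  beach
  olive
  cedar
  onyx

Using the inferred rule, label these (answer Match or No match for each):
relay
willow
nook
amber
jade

No match, Match, Match, No match, No match

The simplest hypothesis consistent with all the labels is: has a double letter.
No match: relay, since no doubled letter. Match: willow, since 'll' doubled. Match: nook, since 'oo' doubled. No match: amber, since no doubled letter. No match: jade, since no doubled letter.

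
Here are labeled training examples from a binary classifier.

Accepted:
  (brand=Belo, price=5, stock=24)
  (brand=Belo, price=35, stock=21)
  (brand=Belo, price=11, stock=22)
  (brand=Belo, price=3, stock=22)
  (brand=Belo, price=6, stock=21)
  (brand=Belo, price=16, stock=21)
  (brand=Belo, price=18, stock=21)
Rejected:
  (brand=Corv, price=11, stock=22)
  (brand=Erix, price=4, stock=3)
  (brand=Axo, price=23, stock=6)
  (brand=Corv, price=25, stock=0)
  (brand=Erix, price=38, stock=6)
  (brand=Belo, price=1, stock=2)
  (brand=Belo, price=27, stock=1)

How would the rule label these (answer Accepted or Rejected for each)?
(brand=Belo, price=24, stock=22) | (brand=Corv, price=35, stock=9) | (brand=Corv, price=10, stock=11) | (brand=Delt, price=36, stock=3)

'Accepted' ⟺ brand is Belo AND stock ≥ 3.
(brand=Belo, price=24, stock=22): Accepted (brand is Belo, stock = 22). (brand=Corv, price=35, stock=9): Rejected (brand is Corv, stock = 9). (brand=Corv, price=10, stock=11): Rejected (brand is Corv, stock = 11). (brand=Delt, price=36, stock=3): Rejected (brand is Delt, stock = 3).

Accepted, Rejected, Rejected, Rejected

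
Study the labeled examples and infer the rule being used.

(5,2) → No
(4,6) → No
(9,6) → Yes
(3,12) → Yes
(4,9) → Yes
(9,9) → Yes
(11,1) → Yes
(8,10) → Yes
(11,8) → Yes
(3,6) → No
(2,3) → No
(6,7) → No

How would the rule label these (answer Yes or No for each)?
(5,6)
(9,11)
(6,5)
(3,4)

Every 'Yes' example satisfies: max ≥ 8. None of the 'No' examples do.

No, Yes, No, No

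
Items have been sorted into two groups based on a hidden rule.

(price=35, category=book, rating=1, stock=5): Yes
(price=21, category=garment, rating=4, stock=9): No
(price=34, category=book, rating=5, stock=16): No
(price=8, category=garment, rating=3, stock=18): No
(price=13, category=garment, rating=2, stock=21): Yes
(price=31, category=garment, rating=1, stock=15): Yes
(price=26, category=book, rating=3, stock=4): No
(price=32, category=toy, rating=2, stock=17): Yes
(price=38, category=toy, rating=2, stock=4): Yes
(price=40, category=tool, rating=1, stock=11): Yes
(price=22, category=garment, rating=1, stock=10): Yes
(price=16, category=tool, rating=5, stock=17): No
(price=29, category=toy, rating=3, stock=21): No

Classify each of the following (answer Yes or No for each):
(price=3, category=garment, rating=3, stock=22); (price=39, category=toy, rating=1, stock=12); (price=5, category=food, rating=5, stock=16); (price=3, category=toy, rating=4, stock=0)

The simplest hypothesis consistent with all the labels is: rating ≤ 2.
No: (price=3, category=garment, rating=3, stock=22), since rating = 3.
Yes: (price=39, category=toy, rating=1, stock=12), since rating = 1.
No: (price=5, category=food, rating=5, stock=16), since rating = 5.
No: (price=3, category=toy, rating=4, stock=0), since rating = 4.

No, Yes, No, No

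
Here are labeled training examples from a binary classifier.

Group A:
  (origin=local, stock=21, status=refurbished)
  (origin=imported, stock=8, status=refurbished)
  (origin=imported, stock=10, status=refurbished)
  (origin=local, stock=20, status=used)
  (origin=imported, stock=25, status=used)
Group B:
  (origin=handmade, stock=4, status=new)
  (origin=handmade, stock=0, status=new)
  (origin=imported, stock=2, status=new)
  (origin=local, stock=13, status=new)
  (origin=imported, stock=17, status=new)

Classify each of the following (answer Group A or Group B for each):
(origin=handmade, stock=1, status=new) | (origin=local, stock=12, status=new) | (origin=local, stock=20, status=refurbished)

The distinguishing property — status is not new — holds for all the 'Group A' cases and none of the 'Group B' cases.

Group B, Group B, Group A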